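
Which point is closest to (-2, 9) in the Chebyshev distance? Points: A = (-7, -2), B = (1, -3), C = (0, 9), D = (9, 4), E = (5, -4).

Distances: d(A) = 11, d(B) = 12, d(C) = 2, d(D) = 11, d(E) = 13. Nearest: C = (0, 9) with distance 2.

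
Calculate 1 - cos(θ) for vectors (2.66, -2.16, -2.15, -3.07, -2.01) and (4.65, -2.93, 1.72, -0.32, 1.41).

With u = (2.66, -2.16, -2.15, -3.07, -2.01), v = (4.65, -2.93, 1.72, -0.32, 1.41):
u·v = 2.66·4.65 + (-2.16)·(-2.93) + (-2.15)·1.72 + (-3.07)·(-0.32) + (-2.01)·1.41 = 12.369 + 6.3288 + (-3.698) + 0.9824 + (-2.8341) = 13.1481.
|u| = √(2.66² + (-2.16)² + (-2.15)² + (-3.07)² + (-2.01)²) = √(7.0756 + 4.6656 + 4.6225 + 9.4249 + 4.0401) = √29.8287, |v| = √(4.65² + (-2.93)² + 1.72² + (-0.32)² + 1.41²) = √(21.6225 + 8.5849 + 2.9584 + 0.1024 + 1.9881) = √35.2563.
cos θ = (u·v)/(|u||v|) = 13.1481/(√29.8287·√35.2563) ≈ 0.4054
Cosine distance = 1 - cos θ ≈ 1 - 0.4054 = 0.5946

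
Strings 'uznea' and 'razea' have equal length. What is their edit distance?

Let D[i][j] be the edit distance between the first i characters of 'uznea' and the first j characters of 'razea', with D[i][0] = i, D[0][j] = j, and D[i][j] = D[i-1][j-1] if the characters match, else 1 + min(D[i-1][j], D[i][j-1], D[i-1][j-1]). Filling the table (rows: prefixes of 'uznea', columns: prefixes of 'razea'):
     ε  r  a  z  e  a
  ε  0  1  2  3  4  5
  u  1  1  2  3  4  5
  z  2  2  2  2  3  4
  n  3  3  3  3  3  4
  e  4  4  4  4  3  4
  a  5  5  4  5  4  3
The bottom-right entry gives D[5][5] = 3, so no sequence of fewer than 3 edits works. Backtracking through the table gives one optimal edit sequence (3 edits):
  uznea → rznea (sub u→r @1)
  rznea → ranea (sub z→a @2)
  ranea → razea (sub n→z @3)
Edit distance = 3.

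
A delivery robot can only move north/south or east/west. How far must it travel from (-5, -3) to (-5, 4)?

Σ|x_i - y_i| = |-5 - (-5)| + |-3 - 4| = 0 + 7 = 7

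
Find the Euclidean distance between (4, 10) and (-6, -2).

√(Σ(x_i - y_i)²) = √((4 - (-6))² + (10 - (-2))²)
= √(10² + 12²) = √(100 + 144) = √244 ≈ 15.6205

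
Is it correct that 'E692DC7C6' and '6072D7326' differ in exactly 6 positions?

Differing positions: 1, 2, 3, 6, 7, 8. Hamming distance = 6, so the claim is true.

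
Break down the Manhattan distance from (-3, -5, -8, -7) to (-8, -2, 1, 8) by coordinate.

Σ|x_i - y_i| = |-3 - (-8)| + |-5 - (-2)| + |-8 - 1| + |-7 - 8| = 5 + 3 + 9 + 15 = 32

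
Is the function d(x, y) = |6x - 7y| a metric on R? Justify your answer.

No. d fails symmetry: d(8, 5) = |6·8 - 7·5| = |13| = 13, but d(5, 8) = |6·5 - 7·8| = |-26| = 26. Since 13 ≠ 26, d(x,y) ≠ d(y,x) in general.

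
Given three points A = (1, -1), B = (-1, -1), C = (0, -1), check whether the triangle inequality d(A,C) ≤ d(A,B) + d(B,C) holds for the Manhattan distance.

d(A,B) = 2 + 0 = 2, d(B,C) = 1 + 0 = 1, d(A,C) = 1 + 0 = 1.
d(A,C) = 1 ≤ 2 + 1 = 3. Triangle inequality is satisfied.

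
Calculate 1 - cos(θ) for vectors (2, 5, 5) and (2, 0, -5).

With u = (2, 5, 5), v = (2, 0, -5):
u·v = 2·2 + 5·0 + 5·(-5) = 4 + 0 + (-25) = -21.
|u| = √(2² + 5² + 5²) = √54, |v| = √(2² + 0² + (-5)²) = √29, so |u||v| = √(54·29) = √1566.
cos θ = (u·v)/(|u||v|) = -21/√1566 ≈ -0.5307
Cosine distance = 1 - cos θ ≈ 1 - (-0.5307) = 1.5307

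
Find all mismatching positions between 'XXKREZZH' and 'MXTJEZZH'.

Differing positions: 1, 3, 4. Hamming distance = 3.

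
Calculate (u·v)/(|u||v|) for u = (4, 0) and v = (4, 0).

With u = (4, 0), v = (4, 0):
u·v = 4·4 + 0·0 = 16 + 0 = 16.
|u| = √(4² + 0²) = √16, |v| = √(4² + 0²) = √16, so |u||v| = √(16·16) = √256 = 16.
cos θ = (u·v)/(|u||v|) = 16/16 = 1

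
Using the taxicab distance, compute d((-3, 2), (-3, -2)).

Σ|x_i - y_i| = |-3 - (-3)| + |2 - (-2)| = 0 + 4 = 4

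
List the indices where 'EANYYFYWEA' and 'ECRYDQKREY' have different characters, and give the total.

Differing positions: 2, 3, 5, 6, 7, 8, 10. Hamming distance = 7.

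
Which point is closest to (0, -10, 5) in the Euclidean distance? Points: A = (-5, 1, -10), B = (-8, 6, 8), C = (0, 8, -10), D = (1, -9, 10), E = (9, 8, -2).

Distances: d(A) ≈ 19.2614, d(B) ≈ 18.1384, d(C) ≈ 23.4307, d(D) ≈ 5.1962, d(E) ≈ 21.3073. Nearest: D = (1, -9, 10) with distance 5.1962.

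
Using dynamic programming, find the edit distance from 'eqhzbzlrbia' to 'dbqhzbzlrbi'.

Let D[i][j] be the edit distance between the first i characters of 'eqhzbzlrbia' and the first j characters of 'dbqhzbzlrbi', with D[i][0] = i, D[0][j] = j, and D[i][j] = D[i-1][j-1] if the characters match, else 1 + min(D[i-1][j], D[i][j-1], D[i-1][j-1]). Filling the table (rows: prefixes of 'eqhzbzlrbia', columns: prefixes of 'dbqhzbzlrbi'):
     ε  d  b  q  h  z  b  z  l  r  b  i
  ε  0  1  2  3  4  5  6  7  8  9 10 11
  e  1  1  2  3  4  5  6  7  8  9 10 11
  q  2  2  2  2  3  4  5  6  7  8  9 10
  h  3  3  3  3  2  3  4  5  6  7  8  9
  z  4  4  4  4  3  2  3  4  5  6  7  8
  b  5  5  4  5  4  3  2  3  4  5  6  7
  z  6  6  5  5  5  4  3  2  3  4  5  6
  l  7  7  6  6  6  5  4  3  2  3  4  5
  r  8  8  7  7  7  6  5  4  3  2  3  4
  b  9  9  8  8  8  7  6  5  4  3  2  3
  i 10 10  9  9  9  8  7  6  5  4  3  2
  a 11 11 10 10 10  9  8  7  6  5  4  3
The bottom-right entry gives D[11][11] = 3, so no sequence of fewer than 3 edits works. Backtracking through the table gives one optimal edit sequence (3 edits):
  eqhzbzlrbia → deqhzbzlrbia (ins d @1)
  deqhzbzlrbia → dbqhzbzlrbia (sub e→b @2)
  dbqhzbzlrbia → dbqhzbzlrbi (del a @12)
Edit distance = 3.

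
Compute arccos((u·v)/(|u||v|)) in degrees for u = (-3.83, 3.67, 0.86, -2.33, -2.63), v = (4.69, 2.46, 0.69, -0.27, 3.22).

With u = (-3.83, 3.67, 0.86, -2.33, -2.63), v = (4.69, 2.46, 0.69, -0.27, 3.22):
u·v = (-3.83)·4.69 + 3.67·2.46 + 0.86·0.69 + (-2.33)·(-0.27) + (-2.63)·3.22 = (-17.9627) + 9.0282 + 0.5934 + 0.6291 + (-8.4686) = -16.1806.
|u| = √((-3.83)² + 3.67² + 0.86² + (-2.33)² + (-2.63)²) = √(14.6689 + 13.4689 + 0.7396 + 5.4289 + 6.9169) = √41.2232, |v| = √(4.69² + 2.46² + 0.69² + (-0.27)² + 3.22²) = √(21.9961 + 6.0516 + 0.4761 + 0.0729 + 10.3684) = √38.9651.
cos θ = (u·v)/(|u||v|) = -16.1806/(√41.2232·√38.9651) ≈ -0.403725
θ = arccos(-0.403725) ≈ 113.81°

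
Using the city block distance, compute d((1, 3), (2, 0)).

Σ|x_i - y_i| = |1 - 2| + |3 - 0| = 1 + 3 = 4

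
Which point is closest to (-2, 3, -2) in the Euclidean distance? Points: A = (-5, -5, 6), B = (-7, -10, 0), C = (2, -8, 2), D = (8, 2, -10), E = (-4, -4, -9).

Distances: d(A) ≈ 11.7047, d(B) ≈ 14.0712, d(C) ≈ 12.3693, d(D) ≈ 12.8452, d(E) ≈ 10.0995. Nearest: E = (-4, -4, -9) with distance 10.0995.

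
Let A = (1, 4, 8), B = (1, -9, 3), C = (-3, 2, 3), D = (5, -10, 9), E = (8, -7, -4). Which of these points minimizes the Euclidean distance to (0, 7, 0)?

Distances: d(A) ≈ 8.6023, d(B) ≈ 16.3095, d(C) ≈ 6.5574, d(D) ≈ 19.8746, d(E) ≈ 16.6132. Nearest: C = (-3, 2, 3) with distance 6.5574.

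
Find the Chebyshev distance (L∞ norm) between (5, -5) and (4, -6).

max(|x_i - y_i|) = max(|5 - 4|, |-5 - (-6)|) = max(1, 1) = 1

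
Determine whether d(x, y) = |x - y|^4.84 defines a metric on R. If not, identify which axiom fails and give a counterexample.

No. d(x,y) = |x-y|^4.84 fails the triangle inequality since p = 4.84 > 1. Counterexample: x = 3, y = 4, z = 10. d(x,z) = |3 - 10|^4.84 = 7^4.84 ≈ 12310.4666, but d(x,y) + d(y,z) = 1^4.84 + 6^4.84 ≈ 1 + 5837.8382 = 5838.8382. Since 12310.4666 > 5838.8382, the triangle inequality is violated.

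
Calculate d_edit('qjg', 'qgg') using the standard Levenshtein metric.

Let D[i][j] be the edit distance between the first i characters of 'qjg' and the first j characters of 'qgg', with D[i][0] = i, D[0][j] = j, and D[i][j] = D[i-1][j-1] if the characters match, else 1 + min(D[i-1][j], D[i][j-1], D[i-1][j-1]). Filling the table (rows: prefixes of 'qjg', columns: prefixes of 'qgg'):
     ε  q  g  g
  ε  0  1  2  3
  q  1  0  1  2
  j  2  1  1  2
  g  3  2  1  1
The bottom-right entry gives D[3][3] = 1, so no sequence of fewer than 1 edit works. Backtracking through the table gives one optimal edit sequence (1 edit):
  qjg → qgg (sub j→g @2)
Edit distance = 1.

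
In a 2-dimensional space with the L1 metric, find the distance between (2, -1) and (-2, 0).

Σ|x_i - y_i| = |2 - (-2)| + |-1 - 0| = 4 + 1 = 5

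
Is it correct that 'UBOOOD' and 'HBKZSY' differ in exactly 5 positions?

Differing positions: 1, 3, 4, 5, 6. Hamming distance = 5, so the claim is true.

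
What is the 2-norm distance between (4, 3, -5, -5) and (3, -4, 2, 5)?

(Σ|x_i - y_i|^2)^(1/2) = (|4 - 3|^2 + |3 - (-4)|^2 + |-5 - 2|^2 + |-5 - 5|^2)^(1/2)
= (1^2 + 7^2 + 7^2 + 10^2)^(1/2) = (1 + 49 + 49 + 100)^(1/2) = (199)^(1/2) ≈ 14.1067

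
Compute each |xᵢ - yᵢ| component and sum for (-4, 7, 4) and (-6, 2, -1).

Σ|x_i - y_i| = |-4 - (-6)| + |7 - 2| + |4 - (-1)| = 2 + 5 + 5 = 12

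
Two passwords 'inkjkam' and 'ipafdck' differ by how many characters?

Differing positions: 2, 3, 4, 5, 6, 7. Hamming distance = 6.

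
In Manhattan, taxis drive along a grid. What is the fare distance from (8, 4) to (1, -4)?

Σ|x_i - y_i| = |8 - 1| + |4 - (-4)| = 7 + 8 = 15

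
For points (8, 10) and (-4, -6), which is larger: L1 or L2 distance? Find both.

L1 = |8 - (-4)| + |10 - (-6)| = 12 + 16 = 28
L2 = √(12² + 16²) = √400 = 20
L1 ≥ L2 always (equality iff movement is along one axis); L1 > L2 here.
Ratio L1/L2 = 28/20 = 1.4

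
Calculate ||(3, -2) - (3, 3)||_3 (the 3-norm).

(Σ|x_i - y_i|^3)^(1/3) = (|3 - 3|^3 + |-2 - 3|^3)^(1/3)
= (0^3 + 5^3)^(1/3) = (0 + 125)^(1/3) = (125)^(1/3) = 5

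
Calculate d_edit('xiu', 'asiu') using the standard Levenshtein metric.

Let D[i][j] be the edit distance between the first i characters of 'xiu' and the first j characters of 'asiu', with D[i][0] = i, D[0][j] = j, and D[i][j] = D[i-1][j-1] if the characters match, else 1 + min(D[i-1][j], D[i][j-1], D[i-1][j-1]). Filling the table (rows: prefixes of 'xiu', columns: prefixes of 'asiu'):
     ε  a  s  i  u
  ε  0  1  2  3  4
  x  1  1  2  3  4
  i  2  2  2  2  3
  u  3  3  3  3  2
The bottom-right entry gives D[3][4] = 2, so no sequence of fewer than 2 edits works. Backtracking through the table gives one optimal edit sequence (2 edits):
  xiu → axiu (ins a @1)
  axiu → asiu (sub x→s @2)
Edit distance = 2.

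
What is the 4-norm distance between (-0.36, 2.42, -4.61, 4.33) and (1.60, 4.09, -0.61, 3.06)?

(Σ|x_i - y_i|^4)^(1/4) = (|-0.36 - 1.6|^4 + |2.42 - 4.09|^4 + |-4.61 - (-0.61)|^4 + |4.33 - 3.06|^4)^(1/4)
= (1.96^4 + 1.67^4 + 4^4 + 1.27^4)^(1/4) ≈ (14.7579 + 7.778 + 256 + 2.6014)^(1/4) = (281.1373)^(1/4) ≈ 4.0948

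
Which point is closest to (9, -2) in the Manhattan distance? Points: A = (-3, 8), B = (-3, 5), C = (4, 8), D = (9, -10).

Distances: d(A) = 22, d(B) = 19, d(C) = 15, d(D) = 8. Nearest: D = (9, -10) with distance 8.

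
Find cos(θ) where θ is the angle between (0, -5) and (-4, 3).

With u = (0, -5), v = (-4, 3):
u·v = 0·(-4) + (-5)·3 = 0 + (-15) = -15.
|u| = √(0² + (-5)²) = √25, |v| = √((-4)² + 3²) = √25, so |u||v| = √(25·25) = √625 = 25.
cos θ = (u·v)/(|u||v|) = -15/25 = -0.6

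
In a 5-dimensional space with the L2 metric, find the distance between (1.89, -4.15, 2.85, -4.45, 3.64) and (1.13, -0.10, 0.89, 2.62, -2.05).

(Σ|x_i - y_i|^2)^(1/2) = (|1.89 - 1.13|^2 + |-4.15 - (-0.1)|^2 + |2.85 - 0.89|^2 + |-4.45 - 2.62|^2 + |3.64 - (-2.05)|^2)^(1/2)
= (0.76^2 + 4.05^2 + 1.96^2 + 7.07^2 + 5.69^2)^(1/2) = (0.5776 + 16.4025 + 3.8416 + 49.9849 + 32.3761)^(1/2) = (103.1827)^(1/2) ≈ 10.1579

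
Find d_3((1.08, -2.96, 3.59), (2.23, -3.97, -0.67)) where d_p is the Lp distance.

(Σ|x_i - y_i|^3)^(1/3) = (|1.08 - 2.23|^3 + |-2.96 - (-3.97)|^3 + |3.59 - (-0.67)|^3)^(1/3)
= (1.15^3 + 1.01^3 + 4.26^3)^(1/3) ≈ (1.5209 + 1.0303 + 77.3088)^(1/3) = (79.86)^(1/3) ≈ 4.3064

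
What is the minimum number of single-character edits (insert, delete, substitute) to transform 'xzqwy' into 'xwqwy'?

Let D[i][j] be the edit distance between the first i characters of 'xzqwy' and the first j characters of 'xwqwy', with D[i][0] = i, D[0][j] = j, and D[i][j] = D[i-1][j-1] if the characters match, else 1 + min(D[i-1][j], D[i][j-1], D[i-1][j-1]). Filling the table (rows: prefixes of 'xzqwy', columns: prefixes of 'xwqwy'):
     ε  x  w  q  w  y
  ε  0  1  2  3  4  5
  x  1  0  1  2  3  4
  z  2  1  1  2  3  4
  q  3  2  2  1  2  3
  w  4  3  2  2  1  2
  y  5  4  3  3  2  1
The bottom-right entry gives D[5][5] = 1, so no sequence of fewer than 1 edit works. Backtracking through the table gives one optimal edit sequence (1 edit):
  xzqwy → xwqwy (sub z→w @2)
Edit distance = 1.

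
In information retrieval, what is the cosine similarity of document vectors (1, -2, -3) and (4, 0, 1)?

With u = (1, -2, -3), v = (4, 0, 1):
u·v = 1·4 + (-2)·0 + (-3)·1 = 4 + 0 + (-3) = 1.
|u| = √(1² + (-2)² + (-3)²) = √14, |v| = √(4² + 0² + 1²) = √17, so |u||v| = √(14·17) = √238.
cos θ = (u·v)/(|u||v|) = 1/√238 ≈ 0.0648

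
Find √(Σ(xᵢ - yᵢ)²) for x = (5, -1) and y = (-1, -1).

√(Σ(x_i - y_i)²) = √((5 - (-1))² + (-1 - (-1))²)
= √(6² + 0²) = √(36 + 0) = √36 = 6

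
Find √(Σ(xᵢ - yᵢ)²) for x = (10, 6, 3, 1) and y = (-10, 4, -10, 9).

√(Σ(x_i - y_i)²) = √((10 - (-10))² + (6 - 4)² + (3 - (-10))² + (1 - 9)²)
= √(20² + 2² + 13² + (-8)²) = √(400 + 4 + 169 + 64) = √637 ≈ 25.2389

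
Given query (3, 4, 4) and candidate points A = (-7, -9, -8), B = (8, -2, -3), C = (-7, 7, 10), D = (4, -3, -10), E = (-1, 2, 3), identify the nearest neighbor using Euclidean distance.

Distances: d(A) ≈ 20.3224, d(B) ≈ 10.4881, d(C) ≈ 12.0416, d(D) ≈ 15.6844, d(E) ≈ 4.5826. Nearest: E = (-1, 2, 3) with distance 4.5826.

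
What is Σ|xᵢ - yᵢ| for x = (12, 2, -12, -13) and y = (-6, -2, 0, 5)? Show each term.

Σ|x_i - y_i| = |12 - (-6)| + |2 - (-2)| + |-12 - 0| + |-13 - 5| = 18 + 4 + 12 + 18 = 52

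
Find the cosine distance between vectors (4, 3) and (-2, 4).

With u = (4, 3), v = (-2, 4):
u·v = 4·(-2) + 3·4 = (-8) + 12 = 4.
|u| = √(4² + 3²) = √25, |v| = √((-2)² + 4²) = √20, so |u||v| = √(25·20) = √500.
cos θ = (u·v)/(|u||v|) = 4/√500 ≈ 0.1789
Cosine distance = 1 - cos θ ≈ 1 - 0.1789 = 0.8211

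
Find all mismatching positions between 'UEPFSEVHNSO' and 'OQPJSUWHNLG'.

Differing positions: 1, 2, 4, 6, 7, 10, 11. Hamming distance = 7.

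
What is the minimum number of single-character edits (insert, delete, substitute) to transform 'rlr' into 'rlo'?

Let D[i][j] be the edit distance between the first i characters of 'rlr' and the first j characters of 'rlo', with D[i][0] = i, D[0][j] = j, and D[i][j] = D[i-1][j-1] if the characters match, else 1 + min(D[i-1][j], D[i][j-1], D[i-1][j-1]). Filling the table (rows: prefixes of 'rlr', columns: prefixes of 'rlo'):
     ε  r  l  o
  ε  0  1  2  3
  r  1  0  1  2
  l  2  1  0  1
  r  3  2  1  1
The bottom-right entry gives D[3][3] = 1, so no sequence of fewer than 1 edit works. Backtracking through the table gives one optimal edit sequence (1 edit):
  rlr → rlo (sub r→o @3)
Edit distance = 1.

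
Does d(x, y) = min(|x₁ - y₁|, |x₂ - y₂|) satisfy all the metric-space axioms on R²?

No. d fails identity of indiscernibles: take x = (-5, 0) and y = (-5, 4). Then d(x,y) = min(|-5 - (-5)|, |0 - 4|) = min(0, 4) = 0, yet x ≠ y.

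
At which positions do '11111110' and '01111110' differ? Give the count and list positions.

Differing positions: 1. Hamming distance = 1.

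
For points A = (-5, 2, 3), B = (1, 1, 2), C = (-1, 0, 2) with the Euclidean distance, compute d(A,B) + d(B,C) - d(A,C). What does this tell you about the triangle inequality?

d(A,B) = √(6² + 1² + 1²) = √38 ≈ 6.1644, d(B,C) = √(2² + 1² + 0²) = √5 ≈ 2.2361, d(A,C) = √(4² + 2² + 1²) = √21 ≈ 4.5826.
d(A,B) + d(B,C) - d(A,C) = 6.1644 + 2.2361 - 4.5826 = 8.4005 - 4.5826 = 3.8179 (to 4 decimal places). This is ≥ 0, so the triangle inequality holds for these points.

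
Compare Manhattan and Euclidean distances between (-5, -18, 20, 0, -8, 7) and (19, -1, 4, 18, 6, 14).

L1 = |-5 - 19| + |-18 - (-1)| + |20 - 4| + |0 - 18| + |-8 - 6| + |7 - 14| = 24 + 17 + 16 + 18 + 14 + 7 = 96
L2 = √(24² + 17² + 16² + 18² + 14² + 7²) = √1690 ≈ 41.1096
L1 ≥ L2 always (equality iff movement is along one axis); L1 > L2 here.
Ratio L1/L2 = 96/√1690 ≈ 2.3352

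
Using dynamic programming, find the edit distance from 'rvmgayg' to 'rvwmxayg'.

Let D[i][j] be the edit distance between the first i characters of 'rvmgayg' and the first j characters of 'rvwmxayg', with D[i][0] = i, D[0][j] = j, and D[i][j] = D[i-1][j-1] if the characters match, else 1 + min(D[i-1][j], D[i][j-1], D[i-1][j-1]). Filling the table (rows: prefixes of 'rvmgayg', columns: prefixes of 'rvwmxayg'):
     ε  r  v  w  m  x  a  y  g
  ε  0  1  2  3  4  5  6  7  8
  r  1  0  1  2  3  4  5  6  7
  v  2  1  0  1  2  3  4  5  6
  m  3  2  1  1  1  2  3  4  5
  g  4  3  2  2  2  2  3  4  4
  a  5  4  3  3  3  3  2  3  4
  y  6  5  4  4  4  4  3  2  3
  g  7  6  5  5  5  5  4  3  2
The bottom-right entry gives D[7][8] = 2, so no sequence of fewer than 2 edits works. Backtracking through the table gives one optimal edit sequence (2 edits):
  rvmgayg → rvwmgayg (ins w @3)
  rvwmgayg → rvwmxayg (sub g→x @5)
Edit distance = 2.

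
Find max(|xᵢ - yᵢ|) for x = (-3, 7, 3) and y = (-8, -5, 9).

max(|x_i - y_i|) = max(|-3 - (-8)|, |7 - (-5)|, |3 - 9|) = max(5, 12, 6) = 12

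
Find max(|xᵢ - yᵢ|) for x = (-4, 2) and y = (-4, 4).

max(|x_i - y_i|) = max(|-4 - (-4)|, |2 - 4|) = max(0, 2) = 2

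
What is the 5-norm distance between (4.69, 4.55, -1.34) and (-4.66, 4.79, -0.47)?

(Σ|x_i - y_i|^5)^(1/5) = (|4.69 - (-4.66)|^5 + |4.55 - 4.79|^5 + |-1.34 - (-0.47)|^5)^(1/5)
= (9.35^5 + 0.24^5 + 0.87^5)^(1/5) ≈ (71459.1843 + 0.0008 + 0.4984)^(1/5) = (71459.6835)^(1/5) ≈ 9.35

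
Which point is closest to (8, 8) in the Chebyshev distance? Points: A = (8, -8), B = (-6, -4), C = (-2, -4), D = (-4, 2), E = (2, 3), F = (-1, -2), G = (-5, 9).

Distances: d(A) = 16, d(B) = 14, d(C) = 12, d(D) = 12, d(E) = 6, d(F) = 10, d(G) = 13. Nearest: E = (2, 3) with distance 6.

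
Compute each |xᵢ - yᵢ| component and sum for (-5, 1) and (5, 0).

Σ|x_i - y_i| = |-5 - 5| + |1 - 0| = 10 + 1 = 11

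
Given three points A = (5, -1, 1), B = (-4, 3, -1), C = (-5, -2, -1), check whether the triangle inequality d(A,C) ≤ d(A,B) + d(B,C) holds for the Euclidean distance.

d(A,B) = √(9² + 4² + 2²) = √101 ≈ 10.0499, d(B,C) = √(1² + 5² + 0²) = √26 ≈ 5.099, d(A,C) = √(10² + 1² + 2²) = √105 ≈ 10.247.
d(A,C) ≈ 10.247 ≤ 10.0499 + 5.099 = 15.1489. Triangle inequality is satisfied.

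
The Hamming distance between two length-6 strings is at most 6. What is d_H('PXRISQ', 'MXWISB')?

Differing positions: 1, 3, 6. Hamming distance = 3. The maximum possible Hamming distance for length-6 strings is 6, so d_H/6 = 3/6 = 0.5.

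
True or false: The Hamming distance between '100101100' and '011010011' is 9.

Differing positions: 1, 2, 3, 4, 5, 6, 7, 8, 9. Hamming distance = 9, so the claim is true.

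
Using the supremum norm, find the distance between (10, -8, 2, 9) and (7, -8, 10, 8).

max(|x_i - y_i|) = max(|10 - 7|, |-8 - (-8)|, |2 - 10|, |9 - 8|) = max(3, 0, 8, 1) = 8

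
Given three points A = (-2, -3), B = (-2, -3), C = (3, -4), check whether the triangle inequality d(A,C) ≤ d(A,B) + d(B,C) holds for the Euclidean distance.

d(A,B) = √(0² + 0²) = √0 = 0, d(B,C) = √(5² + 1²) = √26 ≈ 5.099, d(A,C) = √(5² + 1²) = √26 ≈ 5.099.
d(A,C) ≈ 5.099 ≤ 0 + 5.099 = 5.099. Triangle inequality is satisfied.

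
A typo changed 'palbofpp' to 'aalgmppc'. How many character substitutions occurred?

Differing positions: 1, 4, 5, 6, 8. Hamming distance = 5.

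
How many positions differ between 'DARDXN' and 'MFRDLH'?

Differing positions: 1, 2, 5, 6. Hamming distance = 4.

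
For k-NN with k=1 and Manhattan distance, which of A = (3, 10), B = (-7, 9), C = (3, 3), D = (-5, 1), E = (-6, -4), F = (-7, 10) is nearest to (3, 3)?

Distances: d(A) = 7, d(B) = 16, d(C) = 0, d(D) = 10, d(E) = 16, d(F) = 17. Nearest: C = (3, 3) with distance 0.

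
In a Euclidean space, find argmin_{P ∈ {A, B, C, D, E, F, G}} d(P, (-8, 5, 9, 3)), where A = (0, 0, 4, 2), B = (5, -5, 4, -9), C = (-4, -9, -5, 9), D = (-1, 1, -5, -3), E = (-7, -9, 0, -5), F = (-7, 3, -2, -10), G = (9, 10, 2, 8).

Distances: d(A) ≈ 10.7238, d(B) ≈ 20.9284, d(C) ≈ 21.0713, d(D) ≈ 17.2337, d(E) ≈ 18.4932, d(F) ≈ 17.1756, d(G) ≈ 19.6977. Nearest: A = (0, 0, 4, 2) with distance 10.7238.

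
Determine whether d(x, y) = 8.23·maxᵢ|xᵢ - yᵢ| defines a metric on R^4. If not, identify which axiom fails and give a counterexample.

Yes. The L∞ (Chebyshev) norm induces a metric on R^4, and multiplying a metric by a positive constant 8.23 > 0 preserves all four axioms: non-negativity (8.23·||x-y|| ≥ 0), identity (8.23·||x-y|| = 0 ⟺ ||x-y|| = 0 ⟺ x = y), symmetry (||x-y|| = ||y-x||), and the triangle inequality (8.23·||x-z|| ≤ 8.23·||x-y|| + 8.23·||y-z||). So d is a metric.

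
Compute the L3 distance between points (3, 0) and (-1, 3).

(Σ|x_i - y_i|^3)^(1/3) = (|3 - (-1)|^3 + |0 - 3|^3)^(1/3)
= (4^3 + 3^3)^(1/3) = (64 + 27)^(1/3) = (91)^(1/3) ≈ 4.4979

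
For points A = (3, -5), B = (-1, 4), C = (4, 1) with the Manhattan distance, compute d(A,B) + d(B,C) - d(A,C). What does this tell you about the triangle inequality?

d(A,B) = 4 + 9 = 13, d(B,C) = 5 + 3 = 8, d(A,C) = 1 + 6 = 7.
d(A,B) + d(B,C) - d(A,C) = 13 + 8 - 7 = 21 - 7 = 14. This is ≥ 0, so the triangle inequality holds for these points.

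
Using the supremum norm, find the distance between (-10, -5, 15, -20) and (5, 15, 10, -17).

max(|x_i - y_i|) = max(|-10 - 5|, |-5 - 15|, |15 - 10|, |-20 - (-17)|) = max(15, 20, 5, 3) = 20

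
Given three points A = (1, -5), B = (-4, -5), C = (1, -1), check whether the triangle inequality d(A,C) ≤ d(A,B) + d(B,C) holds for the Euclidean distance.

d(A,B) = √(5² + 0²) = √25 = 5, d(B,C) = √(5² + 4²) = √41 ≈ 6.4031, d(A,C) = √(0² + 4²) = √16 = 4.
d(A,C) = 4 ≤ 5 + 6.4031 = 11.4031. Triangle inequality is satisfied.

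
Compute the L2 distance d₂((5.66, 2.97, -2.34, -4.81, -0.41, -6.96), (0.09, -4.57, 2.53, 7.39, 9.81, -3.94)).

√(Σ(x_i - y_i)²) = √((5.66 - 0.09)² + (2.97 - (-4.57))² + (-2.34 - 2.53)² + (-4.81 - 7.39)² + (-0.41 - 9.81)² + (-6.96 - (-3.94))²)
= √(5.57² + 7.54² + (-4.87)² + (-12.2)² + (-10.22)² + (-3.02)²) = √(31.0249 + 56.8516 + 23.7169 + 148.84 + 104.4484 + 9.1204) = √374.0022 ≈ 19.3391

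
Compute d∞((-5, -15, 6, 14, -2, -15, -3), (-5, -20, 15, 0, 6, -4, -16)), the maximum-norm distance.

max(|x_i - y_i|) = max(|-5 - (-5)|, |-15 - (-20)|, |6 - 15|, |14 - 0|, |-2 - 6|, |-15 - (-4)|, |-3 - (-16)|) = max(0, 5, 9, 14, 8, 11, 13) = 14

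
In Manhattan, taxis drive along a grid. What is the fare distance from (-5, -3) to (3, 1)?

Σ|x_i - y_i| = |-5 - 3| + |-3 - 1| = 8 + 4 = 12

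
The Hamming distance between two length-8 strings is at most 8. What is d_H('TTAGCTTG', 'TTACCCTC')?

Differing positions: 4, 6, 8. Hamming distance = 3. The maximum possible Hamming distance for length-8 strings is 8, so d_H/8 = 3/8 = 0.375.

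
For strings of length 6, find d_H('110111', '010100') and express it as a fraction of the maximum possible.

Differing positions: 1, 5, 6. Hamming distance = 3. The maximum possible Hamming distance for length-6 strings is 6, so d_H/6 = 3/6 = 0.5.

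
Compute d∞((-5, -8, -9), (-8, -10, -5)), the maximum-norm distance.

max(|x_i - y_i|) = max(|-5 - (-8)|, |-8 - (-10)|, |-9 - (-5)|) = max(3, 2, 4) = 4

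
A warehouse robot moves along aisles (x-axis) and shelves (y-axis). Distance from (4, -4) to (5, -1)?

Σ|x_i - y_i| = |4 - 5| + |-4 - (-1)| = 1 + 3 = 4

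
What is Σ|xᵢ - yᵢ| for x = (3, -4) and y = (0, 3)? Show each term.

Σ|x_i - y_i| = |3 - 0| + |-4 - 3| = 3 + 7 = 10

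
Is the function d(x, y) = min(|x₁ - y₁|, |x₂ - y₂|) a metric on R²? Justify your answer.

No. d fails identity of indiscernibles: take x = (-3, 0) and y = (-3, 8). Then d(x,y) = min(|-3 - (-3)|, |0 - 8|) = min(0, 8) = 0, yet x ≠ y.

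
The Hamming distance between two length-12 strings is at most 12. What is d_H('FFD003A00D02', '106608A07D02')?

Differing positions: 1, 2, 3, 4, 6, 9. Hamming distance = 6. The maximum possible Hamming distance for length-12 strings is 12, so d_H/12 = 6/12 = 0.5.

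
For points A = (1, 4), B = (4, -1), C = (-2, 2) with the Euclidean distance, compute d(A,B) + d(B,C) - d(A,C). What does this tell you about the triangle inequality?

d(A,B) = √(3² + 5²) = √34 ≈ 5.831, d(B,C) = √(6² + 3²) = √45 ≈ 6.7082, d(A,C) = √(3² + 2²) = √13 ≈ 3.6056.
d(A,B) + d(B,C) - d(A,C) = 5.831 + 6.7082 - 3.6056 = 12.5392 - 3.6056 = 8.9336 (to 4 decimal places). This is ≥ 0, so the triangle inequality holds for these points.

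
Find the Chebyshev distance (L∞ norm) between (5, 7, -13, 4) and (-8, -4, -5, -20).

max(|x_i - y_i|) = max(|5 - (-8)|, |7 - (-4)|, |-13 - (-5)|, |4 - (-20)|) = max(13, 11, 8, 24) = 24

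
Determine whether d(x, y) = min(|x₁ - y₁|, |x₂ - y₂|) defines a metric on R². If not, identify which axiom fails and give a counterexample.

No. d fails identity of indiscernibles: take x = (5, 0) and y = (5, 8). Then d(x,y) = min(|5 - 5|, |0 - 8|) = min(0, 8) = 0, yet x ≠ y.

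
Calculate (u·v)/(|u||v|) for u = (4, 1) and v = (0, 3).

With u = (4, 1), v = (0, 3):
u·v = 4·0 + 1·3 = 0 + 3 = 3.
|u| = √(4² + 1²) = √17, |v| = √(0² + 3²) = √9, so |u||v| = √(17·9) = √153.
cos θ = (u·v)/(|u||v|) = 3/√153 ≈ 0.2425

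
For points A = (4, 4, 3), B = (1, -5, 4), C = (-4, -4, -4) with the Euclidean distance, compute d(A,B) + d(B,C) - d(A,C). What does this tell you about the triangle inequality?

d(A,B) = √(3² + 9² + 1²) = √91 ≈ 9.5394, d(B,C) = √(5² + 1² + 8²) = √90 ≈ 9.4868, d(A,C) = √(8² + 8² + 7²) = √177 ≈ 13.3041.
d(A,B) + d(B,C) - d(A,C) = 9.5394 + 9.4868 - 13.3041 = 19.0262 - 13.3041 = 5.7221 (to 4 decimal places). This is ≥ 0, so the triangle inequality holds for these points.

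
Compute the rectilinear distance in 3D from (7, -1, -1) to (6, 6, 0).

Σ|x_i - y_i| = |7 - 6| + |-1 - 6| + |-1 - 0| = 1 + 7 + 1 = 9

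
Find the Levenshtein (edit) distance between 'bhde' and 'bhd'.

Let D[i][j] be the edit distance between the first i characters of 'bhde' and the first j characters of 'bhd', with D[i][0] = i, D[0][j] = j, and D[i][j] = D[i-1][j-1] if the characters match, else 1 + min(D[i-1][j], D[i][j-1], D[i-1][j-1]). Filling the table (rows: prefixes of 'bhde', columns: prefixes of 'bhd'):
     ε  b  h  d
  ε  0  1  2  3
  b  1  0  1  2
  h  2  1  0  1
  d  3  2  1  0
  e  4  3  2  1
The bottom-right entry gives D[4][3] = 1, so no sequence of fewer than 1 edit works. Backtracking through the table gives one optimal edit sequence (1 edit):
  bhde → bhd (del e @4)
Edit distance = 1.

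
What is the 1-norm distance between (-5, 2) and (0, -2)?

Σ|x_i - y_i| = |-5 - 0| + |2 - (-2)| = 5 + 4 = 9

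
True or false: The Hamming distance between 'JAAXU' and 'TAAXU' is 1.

Differing positions: 1. Hamming distance = 1, so the claim is true.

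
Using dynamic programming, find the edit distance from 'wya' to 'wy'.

Let D[i][j] be the edit distance between the first i characters of 'wya' and the first j characters of 'wy', with D[i][0] = i, D[0][j] = j, and D[i][j] = D[i-1][j-1] if the characters match, else 1 + min(D[i-1][j], D[i][j-1], D[i-1][j-1]). Filling the table (rows: prefixes of 'wya', columns: prefixes of 'wy'):
     ε  w  y
  ε  0  1  2
  w  1  0  1
  y  2  1  0
  a  3  2  1
The bottom-right entry gives D[3][2] = 1, so no sequence of fewer than 1 edit works. Backtracking through the table gives one optimal edit sequence (1 edit):
  wya → wy (del a @3)
Edit distance = 1.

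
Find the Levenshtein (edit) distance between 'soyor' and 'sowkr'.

Let D[i][j] be the edit distance between the first i characters of 'soyor' and the first j characters of 'sowkr', with D[i][0] = i, D[0][j] = j, and D[i][j] = D[i-1][j-1] if the characters match, else 1 + min(D[i-1][j], D[i][j-1], D[i-1][j-1]). Filling the table (rows: prefixes of 'soyor', columns: prefixes of 'sowkr'):
     ε  s  o  w  k  r
  ε  0  1  2  3  4  5
  s  1  0  1  2  3  4
  o  2  1  0  1  2  3
  y  3  2  1  1  2  3
  o  4  3  2  2  2  3
  r  5  4  3  3  3  2
The bottom-right entry gives D[5][5] = 2, so no sequence of fewer than 2 edits works. Backtracking through the table gives one optimal edit sequence (2 edits):
  soyor → sowor (sub y→w @3)
  sowor → sowkr (sub o→k @4)
Edit distance = 2.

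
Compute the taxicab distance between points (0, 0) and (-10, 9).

Σ|x_i - y_i| = |0 - (-10)| + |0 - 9| = 10 + 9 = 19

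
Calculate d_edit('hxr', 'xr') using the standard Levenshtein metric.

Let D[i][j] be the edit distance between the first i characters of 'hxr' and the first j characters of 'xr', with D[i][0] = i, D[0][j] = j, and D[i][j] = D[i-1][j-1] if the characters match, else 1 + min(D[i-1][j], D[i][j-1], D[i-1][j-1]). Filling the table (rows: prefixes of 'hxr', columns: prefixes of 'xr'):
     ε  x  r
  ε  0  1  2
  h  1  1  2
  x  2  1  2
  r  3  2  1
The bottom-right entry gives D[3][2] = 1, so no sequence of fewer than 1 edit works. Backtracking through the table gives one optimal edit sequence (1 edit):
  hxr → xr (del h @1)
Edit distance = 1.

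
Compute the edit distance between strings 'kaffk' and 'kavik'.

Let D[i][j] be the edit distance between the first i characters of 'kaffk' and the first j characters of 'kavik', with D[i][0] = i, D[0][j] = j, and D[i][j] = D[i-1][j-1] if the characters match, else 1 + min(D[i-1][j], D[i][j-1], D[i-1][j-1]). Filling the table (rows: prefixes of 'kaffk', columns: prefixes of 'kavik'):
     ε  k  a  v  i  k
  ε  0  1  2  3  4  5
  k  1  0  1  2  3  4
  a  2  1  0  1  2  3
  f  3  2  1  1  2  3
  f  4  3  2  2  2  3
  k  5  4  3  3  3  2
The bottom-right entry gives D[5][5] = 2, so no sequence of fewer than 2 edits works. Backtracking through the table gives one optimal edit sequence (2 edits):
  kaffk → kavfk (sub f→v @3)
  kavfk → kavik (sub f→i @4)
Edit distance = 2.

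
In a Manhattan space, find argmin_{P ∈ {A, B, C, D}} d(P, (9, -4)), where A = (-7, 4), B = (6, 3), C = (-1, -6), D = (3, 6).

Distances: d(A) = 24, d(B) = 10, d(C) = 12, d(D) = 16. Nearest: B = (6, 3) with distance 10.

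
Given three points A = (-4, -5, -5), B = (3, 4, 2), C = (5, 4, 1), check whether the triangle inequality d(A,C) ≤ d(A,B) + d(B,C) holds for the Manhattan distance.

d(A,B) = 7 + 9 + 7 = 23, d(B,C) = 2 + 0 + 1 = 3, d(A,C) = 9 + 9 + 6 = 24.
d(A,C) = 24 ≤ 23 + 3 = 26. Triangle inequality is satisfied.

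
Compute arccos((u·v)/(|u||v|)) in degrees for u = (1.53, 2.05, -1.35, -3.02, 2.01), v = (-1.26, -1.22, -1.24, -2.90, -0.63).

With u = (1.53, 2.05, -1.35, -3.02, 2.01), v = (-1.26, -1.22, -1.24, -2.90, -0.63):
u·v = 1.53·(-1.26) + 2.05·(-1.22) + (-1.35)·(-1.24) + (-3.02)·(-2.9) + 2.01·(-0.63) = (-1.9278) + (-2.501) + 1.674 + 8.758 + (-1.2663) = 4.7369.
|u| = √(1.53² + 2.05² + (-1.35)² + (-3.02)² + 2.01²) = √(2.3409 + 4.2025 + 1.8225 + 9.1204 + 4.0401) = √21.5264, |v| = √((-1.26)² + (-1.22)² + (-1.24)² + (-2.9)² + (-0.63)²) = √(1.5876 + 1.4884 + 1.5376 + 8.41 + 0.3969) = √13.4205.
cos θ = (u·v)/(|u||v|) = 4.7369/(√21.5264·√13.4205) ≈ 0.278692
θ = arccos(0.278692) ≈ 73.82°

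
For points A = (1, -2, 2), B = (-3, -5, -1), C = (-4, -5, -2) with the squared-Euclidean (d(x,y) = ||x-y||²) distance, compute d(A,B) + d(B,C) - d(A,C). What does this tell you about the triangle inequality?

d(A,B) = 4² + 3² + 3² = 34, d(B,C) = 1² + 0² + 1² = 2, d(A,C) = 5² + 3² + 4² = 50.
d(A,B) + d(B,C) - d(A,C) = 34 + 2 - 50 = 36 - 50 = -14. This is < 0, so the triangle inequality FAILS for these points (squared-Euclidean is not a metric).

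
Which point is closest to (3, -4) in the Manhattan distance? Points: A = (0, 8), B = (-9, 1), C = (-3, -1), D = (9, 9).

Distances: d(A) = 15, d(B) = 17, d(C) = 9, d(D) = 19. Nearest: C = (-3, -1) with distance 9.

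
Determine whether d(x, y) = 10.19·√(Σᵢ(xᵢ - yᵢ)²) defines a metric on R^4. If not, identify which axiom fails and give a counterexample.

Yes. The L2 (Euclidean) norm induces a metric on R^4, and multiplying a metric by a positive constant 10.19 > 0 preserves all four axioms: non-negativity (10.19·||x-y|| ≥ 0), identity (10.19·||x-y|| = 0 ⟺ ||x-y|| = 0 ⟺ x = y), symmetry (||x-y|| = ||y-x||), and the triangle inequality (10.19·||x-z|| ≤ 10.19·||x-y|| + 10.19·||y-z||). So d is a metric.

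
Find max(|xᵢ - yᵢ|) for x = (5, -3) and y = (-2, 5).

max(|x_i - y_i|) = max(|5 - (-2)|, |-3 - 5|) = max(7, 8) = 8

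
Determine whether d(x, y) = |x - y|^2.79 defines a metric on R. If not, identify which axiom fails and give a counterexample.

No. d(x,y) = |x-y|^2.79 fails the triangle inequality since p = 2.79 > 1. Counterexample: x = 0, y = 2, z = 14. d(x,z) = |0 - 14|^2.79 = 14^2.79 ≈ 1576.5118, but d(x,y) + d(y,z) = 2^2.79 + 12^2.79 ≈ 6.9163 + 1025.4528 = 1032.3691. Since 1576.5118 > 1032.3691, the triangle inequality is violated.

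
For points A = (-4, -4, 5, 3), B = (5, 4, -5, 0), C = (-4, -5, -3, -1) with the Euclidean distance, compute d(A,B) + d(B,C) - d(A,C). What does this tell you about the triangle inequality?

d(A,B) = √(9² + 8² + 10² + 3²) = √254 ≈ 15.9374, d(B,C) = √(9² + 9² + 2² + 1²) = √167 ≈ 12.9228, d(A,C) = √(0² + 1² + 8² + 4²) = √81 = 9.
d(A,B) + d(B,C) - d(A,C) = 15.9374 + 12.9228 - 9 = 28.8602 - 9 = 19.8602 (to 4 decimal places). This is ≥ 0, so the triangle inequality holds for these points.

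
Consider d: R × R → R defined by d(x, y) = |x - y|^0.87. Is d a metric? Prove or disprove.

Yes. With 0 < p = 0.87 ≤ 1, d(x,y) = |x-y|^0.87 is a metric on R. Non-negativity and symmetry are immediate; |x-y|^0.87 = 0 ⟺ |x-y| = 0 ⟺ x = y. For the triangle inequality, the function t ↦ t^0.87 is subadditive on [0,∞) when p ≤ 1, so |x-z|^0.87 ≤ (|x-y| + |y-z|)^0.87 ≤ |x-y|^0.87 + |y-z|^0.87.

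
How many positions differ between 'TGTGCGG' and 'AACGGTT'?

Differing positions: 1, 2, 3, 5, 6, 7. Hamming distance = 6.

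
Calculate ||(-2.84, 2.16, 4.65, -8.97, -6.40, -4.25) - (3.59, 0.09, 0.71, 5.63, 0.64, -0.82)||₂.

√(Σ(x_i - y_i)²) = √((-2.84 - 3.59)² + (2.16 - 0.09)² + (4.65 - 0.71)² + (-8.97 - 5.63)² + (-6.4 - 0.64)² + (-4.25 - (-0.82))²)
= √((-6.43)² + 2.07² + 3.94² + (-14.6)² + (-7.04)² + (-3.43)²) = √(41.3449 + 4.2849 + 15.5236 + 213.16 + 49.5616 + 11.7649) = √335.6399 ≈ 18.3205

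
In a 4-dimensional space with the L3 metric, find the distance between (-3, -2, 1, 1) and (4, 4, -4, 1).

(Σ|x_i - y_i|^3)^(1/3) = (|-3 - 4|^3 + |-2 - 4|^3 + |1 - (-4)|^3 + |1 - 1|^3)^(1/3)
= (7^3 + 6^3 + 5^3 + 0^3)^(1/3) = (343 + 216 + 125 + 0)^(1/3) = (684)^(1/3) ≈ 8.8109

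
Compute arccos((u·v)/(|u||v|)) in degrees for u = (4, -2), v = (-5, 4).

With u = (4, -2), v = (-5, 4):
u·v = 4·(-5) + (-2)·4 = (-20) + (-8) = -28.
|u| = √(4² + (-2)²) = √20, |v| = √((-5)² + 4²) = √41, so |u||v| = √(20·41) = √820.
cos θ = (u·v)/(|u||v|) = -28/√820 ≈ -0.977802
θ = arccos(-0.977802) ≈ 167.91°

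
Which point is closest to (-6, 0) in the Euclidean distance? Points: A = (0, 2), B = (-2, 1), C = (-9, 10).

Distances: d(A) ≈ 6.3246, d(B) ≈ 4.1231, d(C) ≈ 10.4403. Nearest: B = (-2, 1) with distance 4.1231.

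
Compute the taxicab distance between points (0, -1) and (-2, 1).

Σ|x_i - y_i| = |0 - (-2)| + |-1 - 1| = 2 + 2 = 4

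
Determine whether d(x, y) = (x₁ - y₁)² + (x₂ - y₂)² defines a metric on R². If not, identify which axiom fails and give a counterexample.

No. The squared Euclidean distance fails the triangle inequality. Counterexample: x = (0, 0), y = (4, 3), z = (8, 6). d(x,z) = 8² + 6² = 100, but d(x,y) + d(y,z) = (4² + 3²) + (4² + 3²) = 25 + 25 = 50. Since 100 > 50, the triangle inequality is violated. (Note: √d, the ordinary Euclidean distance, IS a metric.)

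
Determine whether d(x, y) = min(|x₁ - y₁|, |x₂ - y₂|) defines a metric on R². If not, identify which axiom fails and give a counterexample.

No. d fails identity of indiscernibles: take x = (3, 0) and y = (3, 2). Then d(x,y) = min(|3 - 3|, |0 - 2|) = min(0, 2) = 0, yet x ≠ y.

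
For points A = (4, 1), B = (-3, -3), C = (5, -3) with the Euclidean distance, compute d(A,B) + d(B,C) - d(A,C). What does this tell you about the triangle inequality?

d(A,B) = √(7² + 4²) = √65 ≈ 8.0623, d(B,C) = √(8² + 0²) = √64 = 8, d(A,C) = √(1² + 4²) = √17 ≈ 4.1231.
d(A,B) + d(B,C) - d(A,C) = 8.0623 + 8 - 4.1231 = 16.0623 - 4.1231 = 11.9392 (to 4 decimal places). This is ≥ 0, so the triangle inequality holds for these points.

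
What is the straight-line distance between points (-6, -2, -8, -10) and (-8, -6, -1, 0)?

√(Σ(x_i - y_i)²) = √((-6 - (-8))² + (-2 - (-6))² + (-8 - (-1))² + (-10 - 0)²)
= √(2² + 4² + (-7)² + (-10)²) = √(4 + 16 + 49 + 100) = √169 = 13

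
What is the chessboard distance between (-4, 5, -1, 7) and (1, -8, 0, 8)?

max(|x_i - y_i|) = max(|-4 - 1|, |5 - (-8)|, |-1 - 0|, |7 - 8|) = max(5, 13, 1, 1) = 13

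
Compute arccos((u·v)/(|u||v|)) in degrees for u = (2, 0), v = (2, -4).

With u = (2, 0), v = (2, -4):
u·v = 2·2 + 0·(-4) = 4 + 0 = 4.
|u| = √(2² + 0²) = √4, |v| = √(2² + (-4)²) = √20, so |u||v| = √(4·20) = √80.
cos θ = (u·v)/(|u||v|) = 4/√80 ≈ 0.447214
θ = arccos(0.447214) ≈ 63.43°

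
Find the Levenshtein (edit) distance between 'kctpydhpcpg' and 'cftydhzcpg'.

Let D[i][j] be the edit distance between the first i characters of 'kctpydhpcpg' and the first j characters of 'cftydhzcpg', with D[i][0] = i, D[0][j] = j, and D[i][j] = D[i-1][j-1] if the characters match, else 1 + min(D[i-1][j], D[i][j-1], D[i-1][j-1]). Filling the table (rows: prefixes of 'kctpydhpcpg', columns: prefixes of 'cftydhzcpg'):
     ε  c  f  t  y  d  h  z  c  p  g
  ε  0  1  2  3  4  5  6  7  8  9 10
  k  1  1  2  3  4  5  6  7  8  9 10
  c  2  1  2  3  4  5  6  7  7  8  9
  t  3  2  2  2  3  4  5  6  7  8  9
  p  4  3  3  3  3  4  5  6  7  7  8
  y  5  4  4  4  3  4  5  6  7  8  8
  d  6  5  5  5  4  3  4  5  6  7  8
  h  7  6  6  6  5  4  3  4  5  6  7
  p  8  7  7  7  6  5  4  4  5  5  6
  c  9  8  8  8  7  6  5  5  4  5  6
  p 10  9  9  9  8  7  6  6  5  4  5
  g 11 10 10 10  9  8  7  7  6  5  4
The bottom-right entry gives D[11][10] = 4, so no sequence of fewer than 4 edits works. Backtracking through the table gives one optimal edit sequence (4 edits):
  kctpydhpcpg → ctpydhpcpg (del k @1)
  ctpydhpcpg → cfpydhpcpg (sub t→f @2)
  cfpydhpcpg → cftydhpcpg (sub p→t @3)
  cftydhpcpg → cftydhzcpg (sub p→z @7)
Edit distance = 4.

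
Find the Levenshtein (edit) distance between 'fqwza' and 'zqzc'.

Let D[i][j] be the edit distance between the first i characters of 'fqwza' and the first j characters of 'zqzc', with D[i][0] = i, D[0][j] = j, and D[i][j] = D[i-1][j-1] if the characters match, else 1 + min(D[i-1][j], D[i][j-1], D[i-1][j-1]). Filling the table (rows: prefixes of 'fqwza', columns: prefixes of 'zqzc'):
     ε  z  q  z  c
  ε  0  1  2  3  4
  f  1  1  2  3  4
  q  2  2  1  2  3
  w  3  3  2  2  3
  z  4  3  3  2  3
  a  5  4  4  3  3
The bottom-right entry gives D[5][4] = 3, so no sequence of fewer than 3 edits works. Backtracking through the table gives one optimal edit sequence (3 edits):
  fqwza → zqwza (sub f→z @1)
  zqwza → zqza (del w @3)
  zqza → zqzc (sub a→c @4)
Edit distance = 3.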